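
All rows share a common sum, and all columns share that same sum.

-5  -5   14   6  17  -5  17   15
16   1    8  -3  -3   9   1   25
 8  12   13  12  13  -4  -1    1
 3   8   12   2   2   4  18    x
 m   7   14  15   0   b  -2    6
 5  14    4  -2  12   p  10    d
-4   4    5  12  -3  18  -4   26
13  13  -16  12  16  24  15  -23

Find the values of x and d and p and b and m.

x = 5, d = -1, p = 12, b = -4, m = 18

Rows 1 and 2 both sum to 54, so that's the common total.
The known cells in column 1 total 36, leaving 54 − 36 = 18 for the blank.
The known cells in row 4 total 49, leaving 54 − 49 = 5 for the blank.
The known cells in column 8 total 55, leaving 54 − 55 = -1 for the blank.
The known cells in row 6 total 42, leaving 54 − 42 = 12 for the blank.
The known cells in row 5 total 58, leaving 54 − 58 = -4 for the blank.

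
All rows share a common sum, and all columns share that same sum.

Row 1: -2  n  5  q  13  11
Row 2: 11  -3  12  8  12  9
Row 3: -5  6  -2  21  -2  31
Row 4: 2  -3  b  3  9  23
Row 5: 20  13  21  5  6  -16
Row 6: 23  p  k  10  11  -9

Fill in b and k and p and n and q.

Rows 2 and 3 both sum to 49, so that's the common total.
Column 4: 8 + 21 + 3 + 5 + 10 = 47, so its missing entry is 49 − 47 = 2.
Row 1: -2 + 5 + 2 + 13 + 11 = 29, so its missing entry is 49 − 29 = 20.
Column 2: 20 − 3 + 6 − 3 + 13 = 33, so its missing entry is 49 − 33 = 16.
Row 4: 2 − 3 + 3 + 9 + 23 = 34, so its missing entry is 49 − 34 = 15.
Row 6: 23 + 16 + 10 + 11 − 9 = 51, so its missing entry is 49 − 51 = -2.

b = 15, k = -2, p = 16, n = 20, q = 2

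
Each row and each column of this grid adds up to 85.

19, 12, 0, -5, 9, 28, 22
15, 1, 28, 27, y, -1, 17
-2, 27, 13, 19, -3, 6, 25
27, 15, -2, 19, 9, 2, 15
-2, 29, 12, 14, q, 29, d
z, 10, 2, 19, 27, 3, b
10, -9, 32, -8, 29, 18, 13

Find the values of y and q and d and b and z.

y = -2, q = 16, d = -13, b = 6, z = 18

Row 2 has 15 + 1 + 28 + 27 − 1 + 17 = 87; the blank must be 85 − 87 = -2.
Column 5 has 9 − 2 − 3 + 9 + 27 + 29 = 69; the blank must be 85 − 69 = 16.
Row 5 has -2 + 29 + 12 + 14 + 16 + 29 = 98; the blank must be 85 − 98 = -13.
Column 1 has 19 + 15 − 2 + 27 − 2 + 10 = 67; the blank must be 85 − 67 = 18.
Row 6 has 18 + 10 + 2 + 19 + 27 + 3 = 79; the blank must be 85 − 79 = 6.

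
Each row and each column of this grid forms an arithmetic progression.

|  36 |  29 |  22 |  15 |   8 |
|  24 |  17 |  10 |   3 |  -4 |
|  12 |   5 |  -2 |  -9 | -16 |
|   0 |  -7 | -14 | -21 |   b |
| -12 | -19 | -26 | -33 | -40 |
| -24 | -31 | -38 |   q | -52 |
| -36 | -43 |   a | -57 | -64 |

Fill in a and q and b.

Along each row the entries change by -7 per step; down each column they change by -12.
Row 7: from -36 at column 1, stepping by -7 to column 3 gives -50.
Row 6: from -24 at column 1, stepping by -7 to column 4 gives -45.
Row 4: from 0 at column 1, stepping by -7 to column 5 gives -28.

a = -50, q = -45, b = -28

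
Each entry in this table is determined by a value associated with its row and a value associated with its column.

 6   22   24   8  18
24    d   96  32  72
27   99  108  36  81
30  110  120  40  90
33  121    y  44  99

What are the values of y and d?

Each row is a constant multiple of every other row — this is a multiplication table with the headers hidden.
Row 5 is 33/6 = 11/2 times row 1, so its entry in column 3 is 24 × 11/2 = 132.
Row 2 is 24/6 = 4/1 times row 1, so its entry in column 2 is 22 × 4/1 = 88.

y = 132, d = 88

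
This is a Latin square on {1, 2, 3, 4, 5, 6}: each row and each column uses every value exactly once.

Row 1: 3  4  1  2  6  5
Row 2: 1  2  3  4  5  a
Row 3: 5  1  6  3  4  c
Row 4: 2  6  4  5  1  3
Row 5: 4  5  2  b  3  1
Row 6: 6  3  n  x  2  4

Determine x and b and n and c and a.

Cell (2,6): row 2 already has {1, 2, 3, 4, 5} → 6.
For row 5, column 4: row 5 already has {1, 2, 3, 4, 5}; that leaves 6.
For row 6, column 4: column 4 already has {2, 3, 4, 5, 6}; that leaves 1.
Cell (3,6): row 3 already has {1, 3, 4, 5, 6} → 2.
Cell (6,3): row 6 already has {1, 2, 3, 4, 6} → 5.

x = 1, b = 6, n = 5, c = 2, a = 6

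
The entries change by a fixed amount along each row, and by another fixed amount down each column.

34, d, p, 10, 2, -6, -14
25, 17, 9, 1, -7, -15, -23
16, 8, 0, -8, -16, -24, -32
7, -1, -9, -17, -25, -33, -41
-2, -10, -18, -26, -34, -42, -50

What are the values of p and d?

Along each row the entries change by -8 per step; down each column they change by -9.
Row 1: from 34 at column 1, stepping by -8 to column 3 gives 18.
Row 1: from 34 at column 1, stepping by -8 to column 2 gives 26.

p = 18, d = 26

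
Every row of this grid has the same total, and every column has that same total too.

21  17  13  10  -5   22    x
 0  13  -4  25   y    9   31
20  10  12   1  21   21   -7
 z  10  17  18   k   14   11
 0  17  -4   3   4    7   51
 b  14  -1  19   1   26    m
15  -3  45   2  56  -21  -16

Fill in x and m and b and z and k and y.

x = 0, m = 8, b = 11, z = 11, k = -3, y = 4

Rows 3 and 5 both sum to 78, so that's the common total.
Row 2: 0 + 13 − 4 + 25 + 9 + 31 = 74, so its missing entry is 78 − 74 = 4.
Column 5: -5 + 4 + 21 + 4 + 1 + 56 = 81, so its missing entry is 78 − 81 = -3.
Row 4: 10 + 17 + 18 − 3 + 14 + 11 = 67, so its missing entry is 78 − 67 = 11.
Row 1: 21 + 17 + 13 + 10 − 5 + 22 = 78, so its missing entry is 78 − 78 = 0.
Column 1: 21 + 0 + 20 + 11 + 0 + 15 = 67, so its missing entry is 78 − 67 = 11.
Row 6: 11 + 14 − 1 + 19 + 1 + 26 = 70, so its missing entry is 78 − 70 = 8.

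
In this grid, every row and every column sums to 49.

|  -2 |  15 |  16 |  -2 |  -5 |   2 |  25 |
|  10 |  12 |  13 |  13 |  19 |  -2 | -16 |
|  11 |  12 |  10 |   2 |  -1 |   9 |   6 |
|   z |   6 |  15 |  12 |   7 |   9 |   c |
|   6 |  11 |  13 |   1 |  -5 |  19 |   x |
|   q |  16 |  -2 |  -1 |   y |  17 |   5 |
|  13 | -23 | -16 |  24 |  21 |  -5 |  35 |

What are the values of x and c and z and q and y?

The known cells in column 5 total 36, leaving 49 − 36 = 13 for the blank.
The known cells in row 5 total 45, leaving 49 − 45 = 4 for the blank.
The known cells in row 6 total 48, leaving 49 − 48 = 1 for the blank.
The known cells in column 1 total 39, leaving 49 − 39 = 10 for the blank.
The known cells in row 4 total 59, leaving 49 − 59 = -10 for the blank.

x = 4, c = -10, z = 10, q = 1, y = 13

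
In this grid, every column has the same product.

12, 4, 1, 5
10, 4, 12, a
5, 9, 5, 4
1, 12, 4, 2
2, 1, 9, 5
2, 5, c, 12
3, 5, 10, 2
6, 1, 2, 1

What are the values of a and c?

a = 9, c = 1

Columns 1 and 2 each multiply to 43200, so every column has product 43200.
Column 4: 5×4×2×5×12×2×1 = 4800, so the missing entry is 43200 ÷ 4800 = 9.
Column 3: 1×12×5×4×9×10×2 = 43200, so the missing entry is 43200 ÷ 43200 = 1.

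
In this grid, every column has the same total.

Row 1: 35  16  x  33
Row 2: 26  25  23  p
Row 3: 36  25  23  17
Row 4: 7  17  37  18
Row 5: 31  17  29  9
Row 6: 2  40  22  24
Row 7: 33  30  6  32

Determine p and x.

The complete columns each total 170.
Column 4 is missing 170 − 133 = 37 (since 33 + 17 + 18 + 9 + 24 + 32 = 133).
Column 3 is missing 170 − 140 = 30 (since 23 + 23 + 37 + 29 + 22 + 6 = 140).

p = 37, x = 30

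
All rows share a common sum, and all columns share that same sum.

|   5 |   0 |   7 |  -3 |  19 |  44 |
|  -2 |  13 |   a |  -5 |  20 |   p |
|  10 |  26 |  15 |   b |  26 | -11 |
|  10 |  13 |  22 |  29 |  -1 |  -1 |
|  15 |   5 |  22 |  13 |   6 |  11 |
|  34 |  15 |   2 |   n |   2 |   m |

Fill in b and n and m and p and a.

Rows 1 and 4 both sum to 72, so that's the common total.
Column 3: 7 + 15 + 22 + 22 + 2 = 68, so its missing entry is 72 − 68 = 4.
Row 2: -2 + 13 + 4 − 5 + 20 = 30, so its missing entry is 72 − 30 = 42.
Column 6: 44 + 42 − 11 − 1 + 11 = 85, so its missing entry is 72 − 85 = -13.
Row 3: 10 + 26 + 15 + 26 − 11 = 66, so its missing entry is 72 − 66 = 6.
Row 6: 34 + 15 + 2 + 2 − 13 = 40, so its missing entry is 72 − 40 = 32.

b = 6, n = 32, m = -13, p = 42, a = 4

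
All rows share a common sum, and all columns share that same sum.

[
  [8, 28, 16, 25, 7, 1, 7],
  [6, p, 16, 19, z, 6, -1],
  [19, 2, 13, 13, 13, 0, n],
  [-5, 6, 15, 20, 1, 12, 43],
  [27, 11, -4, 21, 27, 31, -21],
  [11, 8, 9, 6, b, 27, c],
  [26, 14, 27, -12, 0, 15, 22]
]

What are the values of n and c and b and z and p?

Rows 1 and 4 both sum to 92, so that's the common total.
The known cells in column 2 total 69, leaving 92 − 69 = 23 for the blank.
The known cells in row 2 total 69, leaving 92 − 69 = 23 for the blank.
The known cells in column 5 total 71, leaving 92 − 71 = 21 for the blank.
The known cells in row 3 total 60, leaving 92 − 60 = 32 for the blank.
The known cells in row 6 total 82, leaving 92 − 82 = 10 for the blank.

n = 32, c = 10, b = 21, z = 23, p = 23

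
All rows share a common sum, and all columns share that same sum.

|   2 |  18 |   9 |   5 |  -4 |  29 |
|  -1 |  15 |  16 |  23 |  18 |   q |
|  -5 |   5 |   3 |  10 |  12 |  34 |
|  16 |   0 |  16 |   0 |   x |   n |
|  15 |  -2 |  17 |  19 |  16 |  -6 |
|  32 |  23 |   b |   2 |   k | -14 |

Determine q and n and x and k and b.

q = -12, n = 28, x = -1, k = 18, b = -2

Rows 1 and 3 both sum to 59, so that's the common total.
The known cells in row 2 total 71, leaving 59 − 71 = -12 for the blank.
The known cells in column 6 total 31, leaving 59 − 31 = 28 for the blank.
The known cells in row 4 total 60, leaving 59 − 60 = -1 for the blank.
The known cells in column 5 total 41, leaving 59 − 41 = 18 for the blank.
The known cells in row 6 total 61, leaving 59 − 61 = -2 for the blank.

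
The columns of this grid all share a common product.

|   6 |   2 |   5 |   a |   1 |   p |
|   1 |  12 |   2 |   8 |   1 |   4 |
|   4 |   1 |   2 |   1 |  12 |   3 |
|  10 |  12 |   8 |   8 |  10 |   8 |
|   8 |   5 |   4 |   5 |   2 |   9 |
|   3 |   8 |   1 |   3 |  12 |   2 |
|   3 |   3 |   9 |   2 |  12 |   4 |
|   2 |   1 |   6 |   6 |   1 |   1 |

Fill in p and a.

Columns 1 and 3 each multiply to 34560, so every column has product 34560.
Column 6: 4×3×8×9×2×4×1 = 6912, so the missing entry is 34560 ÷ 6912 = 5.
Column 4: 8×1×8×5×3×2×6 = 11520, so the missing entry is 34560 ÷ 11520 = 3.

p = 5, a = 3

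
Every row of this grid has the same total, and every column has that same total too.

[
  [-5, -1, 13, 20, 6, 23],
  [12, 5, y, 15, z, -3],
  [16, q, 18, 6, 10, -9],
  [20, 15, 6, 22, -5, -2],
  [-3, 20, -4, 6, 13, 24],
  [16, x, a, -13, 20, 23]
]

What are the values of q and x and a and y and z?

q = 15, x = 2, a = 8, y = 15, z = 12

Rows 1 and 4 both sum to 56, so that's the common total.
The known cells in row 3 total 41, leaving 56 − 41 = 15 for the blank.
The known cells in column 2 total 54, leaving 56 − 54 = 2 for the blank.
The known cells in column 5 total 44, leaving 56 − 44 = 12 for the blank.
The known cells in row 2 total 41, leaving 56 − 41 = 15 for the blank.
The known cells in row 6 total 48, leaving 56 − 48 = 8 for the blank.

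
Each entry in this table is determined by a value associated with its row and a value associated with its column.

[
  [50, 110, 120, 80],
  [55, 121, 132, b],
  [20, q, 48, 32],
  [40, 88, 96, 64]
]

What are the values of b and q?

Each row is a constant multiple of every other row — this is a multiplication table with the headers hidden.
Row 2 is 55/50 = 11/10 times row 1, so its entry in column 4 is 80 × 11/10 = 88.
Row 3 is 20/50 = 2/5 times row 1, so its entry in column 2 is 110 × 2/5 = 44.

b = 88, q = 44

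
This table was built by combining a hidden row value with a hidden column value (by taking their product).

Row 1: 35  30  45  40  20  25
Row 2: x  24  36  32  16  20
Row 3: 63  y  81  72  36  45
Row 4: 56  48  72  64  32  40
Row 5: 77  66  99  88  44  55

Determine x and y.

x = 28, y = 54

Each row is a constant multiple of every other row — this is a multiplication table with the headers hidden.
Row 2 is 20/25 = 4/5 times row 1, so its entry in column 1 is 35 × 4/5 = 28.
Row 3 is 45/25 = 9/5 times row 1, so its entry in column 2 is 30 × 9/5 = 54.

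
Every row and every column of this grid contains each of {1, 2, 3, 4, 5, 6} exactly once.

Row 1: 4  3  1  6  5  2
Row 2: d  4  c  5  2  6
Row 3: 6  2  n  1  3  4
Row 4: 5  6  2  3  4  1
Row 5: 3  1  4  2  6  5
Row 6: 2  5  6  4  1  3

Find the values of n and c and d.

Cell (2,1): column 1 already has {2, 3, 4, 5, 6} → 1.
Cell (2,3): row 2 already has {1, 2, 4, 5, 6} → 3.
Cell (3,3): row 3 already has {1, 2, 3, 4, 6} → 5.

n = 5, c = 3, d = 1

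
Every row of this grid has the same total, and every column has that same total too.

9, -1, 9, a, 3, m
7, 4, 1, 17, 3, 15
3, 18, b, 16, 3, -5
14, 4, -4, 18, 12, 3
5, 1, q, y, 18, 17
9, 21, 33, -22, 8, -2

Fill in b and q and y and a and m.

Rows 2 and 4 both sum to 47, so that's the common total.
Column 6: 15 − 5 + 3 + 17 − 2 = 28, so its missing entry is 47 − 28 = 19.
Row 1: 9 − 1 + 9 + 3 + 19 = 39, so its missing entry is 47 − 39 = 8.
Column 4: 8 + 17 + 16 + 18 − 22 = 37, so its missing entry is 47 − 37 = 10.
Row 5: 5 + 1 + 10 + 18 + 17 = 51, so its missing entry is 47 − 51 = -4.
Row 3: 3 + 18 + 16 + 3 − 5 = 35, so its missing entry is 47 − 35 = 12.

b = 12, q = -4, y = 10, a = 8, m = 19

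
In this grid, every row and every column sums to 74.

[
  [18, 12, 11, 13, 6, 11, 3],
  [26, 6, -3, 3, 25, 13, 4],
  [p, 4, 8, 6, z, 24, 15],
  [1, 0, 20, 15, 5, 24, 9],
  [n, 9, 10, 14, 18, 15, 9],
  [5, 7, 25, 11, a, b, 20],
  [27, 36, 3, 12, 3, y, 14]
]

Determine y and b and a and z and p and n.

Row 5 has 9 + 10 + 14 + 18 + 15 + 9 = 75; the blank must be 74 − 75 = -1.
Row 7 has 27 + 36 + 3 + 12 + 3 + 14 = 95; the blank must be 74 − 95 = -21.
Column 6 has 11 + 13 + 24 + 24 + 15 − 21 = 66; the blank must be 74 − 66 = 8.
Row 6 has 5 + 7 + 25 + 11 + 8 + 20 = 76; the blank must be 74 − 76 = -2.
Column 5 has 6 + 25 + 5 + 18 − 2 + 3 = 55; the blank must be 74 − 55 = 19.
Row 3 has 4 + 8 + 6 + 19 + 24 + 15 = 76; the blank must be 74 − 76 = -2.

y = -21, b = 8, a = -2, z = 19, p = -2, n = -1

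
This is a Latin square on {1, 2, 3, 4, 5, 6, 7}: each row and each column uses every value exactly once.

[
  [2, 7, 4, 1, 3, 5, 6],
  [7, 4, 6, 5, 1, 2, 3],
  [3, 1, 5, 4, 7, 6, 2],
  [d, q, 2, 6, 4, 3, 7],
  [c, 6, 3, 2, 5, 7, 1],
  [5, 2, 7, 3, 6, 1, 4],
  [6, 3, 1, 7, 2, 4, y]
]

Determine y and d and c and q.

y = 5, d = 1, c = 4, q = 5

At (row 4, col 2): column 2 already has {1, 2, 3, 4, 6, 7}, so the value is 5.
At (row 5, col 1): row 5 already has {1, 2, 3, 5, 6, 7}, so the value is 4.
For row 7, column 7: row 7 already has {1, 2, 3, 4, 6, 7}; that leaves 5.
Cell (4,1): row 4 already has {2, 3, 4, 5, 6, 7} → 1.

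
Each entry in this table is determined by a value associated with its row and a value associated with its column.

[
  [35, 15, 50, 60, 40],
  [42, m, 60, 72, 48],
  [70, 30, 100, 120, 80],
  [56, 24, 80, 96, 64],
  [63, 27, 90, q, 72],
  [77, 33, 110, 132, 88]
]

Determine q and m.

q = 108, m = 18

Each row is a constant multiple of every other row — this is a multiplication table with the headers hidden.
Row 5 is 72/40 = 9/5 times row 1, so its entry in column 4 is 60 × 9/5 = 108.
Row 2 is 48/40 = 6/5 times row 1, so its entry in column 2 is 15 × 6/5 = 18.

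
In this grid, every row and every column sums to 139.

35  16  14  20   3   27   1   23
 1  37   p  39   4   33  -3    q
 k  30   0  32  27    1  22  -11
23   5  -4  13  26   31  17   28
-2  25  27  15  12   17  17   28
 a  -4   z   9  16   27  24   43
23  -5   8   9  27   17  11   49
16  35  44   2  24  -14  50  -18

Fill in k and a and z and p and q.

The known cells in row 3 total 101, leaving 139 − 101 = 38 for the blank.
The known cells in column 8 total 142, leaving 139 − 142 = -3 for the blank.
The known cells in row 2 total 108, leaving 139 − 108 = 31 for the blank.
The known cells in column 1 total 134, leaving 139 − 134 = 5 for the blank.
The known cells in row 6 total 120, leaving 139 − 120 = 19 for the blank.

k = 38, a = 5, z = 19, p = 31, q = -3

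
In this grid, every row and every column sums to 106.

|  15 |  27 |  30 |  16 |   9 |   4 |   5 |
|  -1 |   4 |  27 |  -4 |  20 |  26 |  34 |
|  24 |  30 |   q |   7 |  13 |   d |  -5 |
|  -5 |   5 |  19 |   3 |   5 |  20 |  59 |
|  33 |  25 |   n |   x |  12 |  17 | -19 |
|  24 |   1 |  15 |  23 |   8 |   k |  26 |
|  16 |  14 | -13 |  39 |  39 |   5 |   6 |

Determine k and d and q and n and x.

Row 6: 24 + 1 + 15 + 23 + 8 + 26 = 97, so its missing entry is 106 − 97 = 9.
Column 4: 16 − 4 + 7 + 3 + 23 + 39 = 84, so its missing entry is 106 − 84 = 22.
Row 5: 33 + 25 + 22 + 12 + 17 − 19 = 90, so its missing entry is 106 − 90 = 16.
Column 3: 30 + 27 + 19 + 16 + 15 − 13 = 94, so its missing entry is 106 − 94 = 12.
Row 3: 24 + 30 + 12 + 7 + 13 − 5 = 81, so its missing entry is 106 − 81 = 25.

k = 9, d = 25, q = 12, n = 16, x = 22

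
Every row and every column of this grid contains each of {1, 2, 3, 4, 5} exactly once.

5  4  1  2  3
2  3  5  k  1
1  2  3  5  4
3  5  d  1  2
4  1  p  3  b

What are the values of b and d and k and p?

At (row 5, col 5): column 5 already has {1, 2, 3, 4}, so the value is 5.
Cell (4,3): row 4 already has {1, 2, 3, 5} → 4.
At (row 2, col 4): row 2 already has {1, 2, 3, 5}, so the value is 4.
At (row 5, col 3): row 5 already has {1, 3, 4, 5}, so the value is 2.

b = 5, d = 4, k = 4, p = 2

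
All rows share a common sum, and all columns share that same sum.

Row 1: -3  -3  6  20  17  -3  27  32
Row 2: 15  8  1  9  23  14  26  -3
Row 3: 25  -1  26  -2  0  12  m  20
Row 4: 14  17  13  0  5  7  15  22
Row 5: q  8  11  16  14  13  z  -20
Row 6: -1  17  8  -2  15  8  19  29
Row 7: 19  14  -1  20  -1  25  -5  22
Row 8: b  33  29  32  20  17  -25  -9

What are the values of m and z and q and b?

m = 13, z = 23, q = 28, b = -4

Rows 1 and 2 both sum to 93, so that's the common total.
Row 3 has 25 − 1 + 26 − 2 + 0 + 12 + 20 = 80; the blank must be 93 − 80 = 13.
Column 7 has 27 + 26 + 13 + 15 + 19 − 5 − 25 = 70; the blank must be 93 − 70 = 23.
Row 5 has 8 + 11 + 16 + 14 + 13 + 23 − 20 = 65; the blank must be 93 − 65 = 28.
Row 8 has 33 + 29 + 32 + 20 + 17 − 25 − 9 = 97; the blank must be 93 − 97 = -4.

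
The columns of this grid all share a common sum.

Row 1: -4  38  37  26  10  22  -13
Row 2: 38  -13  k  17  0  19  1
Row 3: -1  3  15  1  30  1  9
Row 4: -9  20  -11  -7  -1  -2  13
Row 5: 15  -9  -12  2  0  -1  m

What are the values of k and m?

The complete columns each total 39.
Column 3 is missing 39 − 29 = 10 (since 37 + 15 − 11 − 12 = 29).
Column 7 is missing 39 − 10 = 29 (since -13 + 1 + 9 + 13 = 10).

k = 10, m = 29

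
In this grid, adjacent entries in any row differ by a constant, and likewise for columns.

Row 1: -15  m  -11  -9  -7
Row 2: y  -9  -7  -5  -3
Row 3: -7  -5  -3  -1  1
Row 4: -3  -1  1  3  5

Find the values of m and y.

m = -13, y = -11

Along each row the entries change by 2 per step; down each column they change by 4.
Row 1: from -15 at column 1, stepping by 2 to column 2 gives -13.
Row 2: from -9 at column 2, stepping by 2 to column 1 gives -11.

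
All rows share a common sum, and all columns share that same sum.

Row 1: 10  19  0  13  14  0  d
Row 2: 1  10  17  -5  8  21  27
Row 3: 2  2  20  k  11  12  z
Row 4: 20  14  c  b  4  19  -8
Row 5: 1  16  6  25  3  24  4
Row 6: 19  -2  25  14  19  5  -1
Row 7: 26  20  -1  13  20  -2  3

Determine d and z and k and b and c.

Rows 2 and 5 both sum to 79, so that's the common total.
The known cells in row 1 total 56, leaving 79 − 56 = 23 for the blank.
The known cells in column 7 total 48, leaving 79 − 48 = 31 for the blank.
The known cells in row 3 total 78, leaving 79 − 78 = 1 for the blank.
The known cells in column 4 total 61, leaving 79 − 61 = 18 for the blank.
The known cells in row 4 total 67, leaving 79 − 67 = 12 for the blank.

d = 23, z = 31, k = 1, b = 18, c = 12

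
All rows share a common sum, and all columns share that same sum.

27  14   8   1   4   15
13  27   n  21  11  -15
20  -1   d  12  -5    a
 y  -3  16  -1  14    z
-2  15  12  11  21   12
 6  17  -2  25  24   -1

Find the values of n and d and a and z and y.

Rows 1 and 5 both sum to 69, so that's the common total.
Row 2 has 13 + 27 + 21 + 11 − 15 = 57; the blank must be 69 − 57 = 12.
Column 1 has 27 + 13 + 20 − 2 + 6 = 64; the blank must be 69 − 64 = 5.
Column 3 has 8 + 12 + 16 + 12 − 2 = 46; the blank must be 69 − 46 = 23.
Row 3 has 20 − 1 + 23 + 12 − 5 = 49; the blank must be 69 − 49 = 20.
Row 4 has 5 − 3 + 16 − 1 + 14 = 31; the blank must be 69 − 31 = 38.

n = 12, d = 23, a = 20, z = 38, y = 5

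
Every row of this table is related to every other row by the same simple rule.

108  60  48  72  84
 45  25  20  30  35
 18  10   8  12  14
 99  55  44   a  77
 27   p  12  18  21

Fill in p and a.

Each row is a constant multiple of every other row — this is a multiplication table with the headers hidden.
Row 5 is 21/84 = 1/4 times row 1, so its entry in column 2 is 60 × 1/4 = 15.
Row 4 is 77/84 = 11/12 times row 1, so its entry in column 4 is 72 × 11/12 = 66.

p = 15, a = 66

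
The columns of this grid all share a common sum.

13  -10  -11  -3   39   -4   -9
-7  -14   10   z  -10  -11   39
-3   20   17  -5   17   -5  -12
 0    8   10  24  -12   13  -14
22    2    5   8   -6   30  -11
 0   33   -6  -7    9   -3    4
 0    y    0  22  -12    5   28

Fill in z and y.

The complete columns each total 25.
Column 4 is missing 25 − 39 = -14 (since -3 − 5 + 24 + 8 − 7 + 22 = 39).
Column 2 is missing 25 − 39 = -14 (since -10 − 14 + 20 + 8 + 2 + 33 = 39).

z = -14, y = -14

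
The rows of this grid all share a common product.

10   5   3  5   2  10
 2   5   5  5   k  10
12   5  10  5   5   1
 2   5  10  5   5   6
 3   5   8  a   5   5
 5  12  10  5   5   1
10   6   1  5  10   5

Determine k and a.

Rows 1 and 7 each multiply to 15000, so every row has product 15000.
Row 2: 2×5×5×5×10 = 2500, so the missing entry is 15000 ÷ 2500 = 6.
Row 5: 3×5×8×5×5 = 3000, so the missing entry is 15000 ÷ 3000 = 5.

k = 6, a = 5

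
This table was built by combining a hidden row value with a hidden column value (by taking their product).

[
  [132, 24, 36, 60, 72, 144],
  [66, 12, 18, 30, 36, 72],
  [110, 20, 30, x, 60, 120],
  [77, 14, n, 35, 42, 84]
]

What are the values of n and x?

n = 21, x = 50

Each row is a constant multiple of every other row — this is a multiplication table with the headers hidden.
Row 4 is 14/24 = 7/12 times row 1, so its entry in column 3 is 36 × 7/12 = 21.
Row 3 is 20/24 = 5/6 times row 1, so its entry in column 4 is 60 × 5/6 = 50.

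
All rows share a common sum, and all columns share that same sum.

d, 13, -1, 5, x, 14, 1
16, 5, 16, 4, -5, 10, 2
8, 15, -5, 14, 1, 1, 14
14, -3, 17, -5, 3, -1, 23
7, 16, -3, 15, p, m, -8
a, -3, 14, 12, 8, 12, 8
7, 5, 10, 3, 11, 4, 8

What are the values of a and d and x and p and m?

Rows 2 and 3 both sum to 48, so that's the common total.
Column 6: 14 + 10 + 1 − 1 + 12 + 4 = 40, so its missing entry is 48 − 40 = 8.
Row 5: 7 + 16 − 3 + 15 + 8 − 8 = 35, so its missing entry is 48 − 35 = 13.
Column 5: -5 + 1 + 3 + 13 + 8 + 11 = 31, so its missing entry is 48 − 31 = 17.
Row 1: 13 − 1 + 5 + 17 + 14 + 1 = 49, so its missing entry is 48 − 49 = -1.
Row 6: -3 + 14 + 12 + 8 + 12 + 8 = 51, so its missing entry is 48 − 51 = -3.

a = -3, d = -1, x = 17, p = 13, m = 8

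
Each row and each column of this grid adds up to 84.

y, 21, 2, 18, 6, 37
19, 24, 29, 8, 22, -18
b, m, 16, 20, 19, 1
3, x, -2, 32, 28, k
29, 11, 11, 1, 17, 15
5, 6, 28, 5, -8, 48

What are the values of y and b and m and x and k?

The known cells in row 1 total 84, leaving 84 − 84 = 0 for the blank.
The known cells in column 1 total 56, leaving 84 − 56 = 28 for the blank.
The known cells in row 3 total 84, leaving 84 − 84 = 0 for the blank.
The known cells in column 2 total 62, leaving 84 − 62 = 22 for the blank.
The known cells in row 4 total 83, leaving 84 − 83 = 1 for the blank.

y = 0, b = 28, m = 0, x = 22, k = 1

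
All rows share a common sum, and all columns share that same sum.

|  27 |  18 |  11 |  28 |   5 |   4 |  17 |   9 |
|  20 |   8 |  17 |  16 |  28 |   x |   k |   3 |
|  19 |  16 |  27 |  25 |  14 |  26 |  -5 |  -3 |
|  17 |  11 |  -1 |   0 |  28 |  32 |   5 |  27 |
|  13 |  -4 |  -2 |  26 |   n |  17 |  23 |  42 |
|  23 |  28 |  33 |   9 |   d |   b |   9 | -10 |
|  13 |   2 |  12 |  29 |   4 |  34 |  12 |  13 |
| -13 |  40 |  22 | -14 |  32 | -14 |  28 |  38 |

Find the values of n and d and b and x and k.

Rows 1 and 3 both sum to 119, so that's the common total.
Row 5 has 13 − 4 − 2 + 26 + 17 + 23 + 42 = 115; the blank must be 119 − 115 = 4.
Column 5 has 5 + 28 + 14 + 28 + 4 + 4 + 32 = 115; the blank must be 119 − 115 = 4.
Row 6 has 23 + 28 + 33 + 9 + 4 + 9 − 10 = 96; the blank must be 119 − 96 = 23.
Column 6 has 4 + 26 + 32 + 17 + 23 + 34 − 14 = 122; the blank must be 119 − 122 = -3.
Row 2 has 20 + 8 + 17 + 16 + 28 − 3 + 3 = 89; the blank must be 119 − 89 = 30.

n = 4, d = 4, b = 23, x = -3, k = 30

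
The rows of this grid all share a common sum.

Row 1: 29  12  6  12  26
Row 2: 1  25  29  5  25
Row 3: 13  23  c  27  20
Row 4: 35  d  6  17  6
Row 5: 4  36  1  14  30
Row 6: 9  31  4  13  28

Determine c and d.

c = 2, d = 21

The complete rows each total 85.
Row 3 is missing 85 − 83 = 2 (since 13 + 23 + 27 + 20 = 83).
Row 4 is missing 85 − 64 = 21 (since 35 + 6 + 17 + 6 = 64).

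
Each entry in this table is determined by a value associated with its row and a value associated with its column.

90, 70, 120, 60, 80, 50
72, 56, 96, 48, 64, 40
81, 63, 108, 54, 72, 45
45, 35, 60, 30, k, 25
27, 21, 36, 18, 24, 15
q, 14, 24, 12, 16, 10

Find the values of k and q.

k = 40, q = 18

Each row is a constant multiple of every other row — this is a multiplication table with the headers hidden.
Row 4 is 60/120 = 1/2 times row 1, so its entry in column 5 is 80 × 1/2 = 40.
Row 6 is 24/120 = 1/5 times row 1, so its entry in column 1 is 90 × 1/5 = 18.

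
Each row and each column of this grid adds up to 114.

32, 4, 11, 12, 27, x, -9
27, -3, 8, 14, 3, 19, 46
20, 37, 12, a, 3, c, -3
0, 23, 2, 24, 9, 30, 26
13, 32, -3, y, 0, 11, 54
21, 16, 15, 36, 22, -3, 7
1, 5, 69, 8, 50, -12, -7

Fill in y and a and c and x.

y = 7, a = 13, c = 32, x = 37

The known cells in row 1 total 77, leaving 114 − 77 = 37 for the blank.
The known cells in column 6 total 82, leaving 114 − 82 = 32 for the blank.
The known cells in row 3 total 101, leaving 114 − 101 = 13 for the blank.
The known cells in row 5 total 107, leaving 114 − 107 = 7 for the blank.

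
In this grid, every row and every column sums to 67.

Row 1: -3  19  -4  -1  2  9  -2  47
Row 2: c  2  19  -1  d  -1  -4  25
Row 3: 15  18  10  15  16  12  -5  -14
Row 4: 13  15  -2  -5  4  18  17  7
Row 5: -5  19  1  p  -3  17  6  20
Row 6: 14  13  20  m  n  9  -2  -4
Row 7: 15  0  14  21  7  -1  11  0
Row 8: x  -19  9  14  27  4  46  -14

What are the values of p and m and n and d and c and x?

Row 5: -5 + 19 + 1 − 3 + 17 + 6 + 20 = 55, so its missing entry is 67 − 55 = 12.
Row 8: -19 + 9 + 14 + 27 + 4 + 46 − 14 = 67, so its missing entry is 67 − 67 = 0.
Column 1: -3 + 15 + 13 − 5 + 14 + 15 + 0 = 49, so its missing entry is 67 − 49 = 18.
Row 2: 18 + 2 + 19 − 1 − 1 − 4 + 25 = 58, so its missing entry is 67 − 58 = 9.
Column 5: 2 + 9 + 16 + 4 − 3 + 7 + 27 = 62, so its missing entry is 67 − 62 = 5.
Row 6: 14 + 13 + 20 + 5 + 9 − 2 − 4 = 55, so its missing entry is 67 − 55 = 12.

p = 12, m = 12, n = 5, d = 9, c = 18, x = 0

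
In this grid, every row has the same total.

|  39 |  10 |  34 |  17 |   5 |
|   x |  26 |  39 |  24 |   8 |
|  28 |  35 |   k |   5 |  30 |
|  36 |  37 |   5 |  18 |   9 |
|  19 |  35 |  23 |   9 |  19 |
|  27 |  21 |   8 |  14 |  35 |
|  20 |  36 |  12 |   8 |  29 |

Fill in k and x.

k = 7, x = 8

The complete rows each total 105.
Row 3 is missing 105 − 98 = 7 (since 28 + 35 + 5 + 30 = 98).
Row 2 is missing 105 − 97 = 8 (since 26 + 39 + 24 + 8 = 97).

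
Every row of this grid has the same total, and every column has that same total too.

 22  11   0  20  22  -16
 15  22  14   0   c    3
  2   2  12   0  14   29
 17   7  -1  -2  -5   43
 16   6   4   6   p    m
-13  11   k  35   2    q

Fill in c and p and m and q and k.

Rows 1 and 3 both sum to 59, so that's the common total.
Row 2 has 15 + 22 + 14 + 0 + 3 = 54; the blank must be 59 − 54 = 5.
Column 5 has 22 + 5 + 14 − 5 + 2 = 38; the blank must be 59 − 38 = 21.
Row 5 has 16 + 6 + 4 + 6 + 21 = 53; the blank must be 59 − 53 = 6.
Column 6 has -16 + 3 + 29 + 43 + 6 = 65; the blank must be 59 − 65 = -6.
Row 6 has -13 + 11 + 35 + 2 − 6 = 29; the blank must be 59 − 29 = 30.

c = 5, p = 21, m = 6, q = -6, k = 30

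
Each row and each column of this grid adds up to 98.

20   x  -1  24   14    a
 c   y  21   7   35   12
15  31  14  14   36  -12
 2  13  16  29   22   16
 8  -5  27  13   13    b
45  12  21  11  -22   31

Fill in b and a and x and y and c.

Row 5: 8 − 5 + 27 + 13 + 13 = 56, so its missing entry is 98 − 56 = 42.
Column 6: 12 − 12 + 16 + 42 + 31 = 89, so its missing entry is 98 − 89 = 9.
Row 1: 20 − 1 + 24 + 14 + 9 = 66, so its missing entry is 98 − 66 = 32.
Column 2: 32 + 31 + 13 − 5 + 12 = 83, so its missing entry is 98 − 83 = 15.
Row 2: 15 + 21 + 7 + 35 + 12 = 90, so its missing entry is 98 − 90 = 8.

b = 42, a = 9, x = 32, y = 15, c = 8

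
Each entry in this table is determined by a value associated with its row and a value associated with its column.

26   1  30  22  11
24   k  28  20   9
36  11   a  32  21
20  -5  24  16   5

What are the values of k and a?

k = -1, a = 40

The difference between any two rows is the same in every column — this is an addition table with the headers hidden.
Row 2 minus row 1 is 9 − 11 = -2, so its entry in column 2 is 1 + (-2) = -1.
Row 3 minus row 1 is 21 − 11 = 10, so its entry in column 3 is 30 + 10 = 40.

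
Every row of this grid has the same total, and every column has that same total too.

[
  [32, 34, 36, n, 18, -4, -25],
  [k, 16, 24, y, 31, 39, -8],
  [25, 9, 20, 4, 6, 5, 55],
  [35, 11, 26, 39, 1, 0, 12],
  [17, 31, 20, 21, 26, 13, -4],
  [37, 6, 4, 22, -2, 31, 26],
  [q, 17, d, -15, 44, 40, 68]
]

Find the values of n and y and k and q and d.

n = 33, y = 20, k = 2, q = -24, d = -6

Rows 3 and 4 both sum to 124, so that's the common total.
Column 3: 36 + 24 + 20 + 26 + 20 + 4 = 130, so its missing entry is 124 − 130 = -6.
Row 1: 32 + 34 + 36 + 18 − 4 − 25 = 91, so its missing entry is 124 − 91 = 33.
Row 7: 17 − 6 − 15 + 44 + 40 + 68 = 148, so its missing entry is 124 − 148 = -24.
Column 1: 32 + 25 + 35 + 17 + 37 − 24 = 122, so its missing entry is 124 − 122 = 2.
Row 2: 2 + 16 + 24 + 31 + 39 − 8 = 104, so its missing entry is 124 − 104 = 20.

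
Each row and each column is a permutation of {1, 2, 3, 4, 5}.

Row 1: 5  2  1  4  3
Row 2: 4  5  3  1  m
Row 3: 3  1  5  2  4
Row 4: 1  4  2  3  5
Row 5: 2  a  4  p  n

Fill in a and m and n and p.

For row 5, column 2: column 2 already has {1, 2, 4, 5}; that leaves 3.
At (row 2, col 5): row 2 already has {1, 3, 4, 5}, so the value is 2.
At (row 5, col 5): column 5 already has {2, 3, 4, 5}, so the value is 1.
At (row 5, col 4): row 5 already has {1, 2, 3, 4}, so the value is 5.

a = 3, m = 2, n = 1, p = 5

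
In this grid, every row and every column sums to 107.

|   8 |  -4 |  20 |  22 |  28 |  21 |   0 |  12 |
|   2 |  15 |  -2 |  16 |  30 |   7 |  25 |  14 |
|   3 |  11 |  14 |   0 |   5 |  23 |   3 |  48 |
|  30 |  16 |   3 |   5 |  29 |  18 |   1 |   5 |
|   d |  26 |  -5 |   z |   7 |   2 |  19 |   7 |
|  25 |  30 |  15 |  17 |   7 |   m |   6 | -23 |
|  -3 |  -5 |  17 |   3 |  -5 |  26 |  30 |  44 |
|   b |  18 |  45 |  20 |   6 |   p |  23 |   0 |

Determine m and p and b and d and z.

m = 30, p = -20, b = 15, d = 27, z = 24

Row 6 has 25 + 30 + 15 + 17 + 7 + 6 − 23 = 77; the blank must be 107 − 77 = 30.
Column 4 has 22 + 16 + 0 + 5 + 17 + 3 + 20 = 83; the blank must be 107 − 83 = 24.
Row 5 has 26 − 5 + 24 + 7 + 2 + 19 + 7 = 80; the blank must be 107 − 80 = 27.
Column 1 has 8 + 2 + 3 + 30 + 27 + 25 − 3 = 92; the blank must be 107 − 92 = 15.
Row 8 has 15 + 18 + 45 + 20 + 6 + 23 + 0 = 127; the blank must be 107 − 127 = -20.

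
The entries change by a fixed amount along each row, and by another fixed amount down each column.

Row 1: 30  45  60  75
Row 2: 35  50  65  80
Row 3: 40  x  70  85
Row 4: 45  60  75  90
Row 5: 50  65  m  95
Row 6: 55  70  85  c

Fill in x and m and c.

Along each row the entries change by 15 per step; down each column they change by 5.
Row 3: from 40 at column 1, stepping by 15 to column 2 gives 55.
Row 5: from 50 at column 1, stepping by 15 to column 3 gives 80.
Row 6: from 55 at column 1, stepping by 15 to column 4 gives 100.

x = 55, m = 80, c = 100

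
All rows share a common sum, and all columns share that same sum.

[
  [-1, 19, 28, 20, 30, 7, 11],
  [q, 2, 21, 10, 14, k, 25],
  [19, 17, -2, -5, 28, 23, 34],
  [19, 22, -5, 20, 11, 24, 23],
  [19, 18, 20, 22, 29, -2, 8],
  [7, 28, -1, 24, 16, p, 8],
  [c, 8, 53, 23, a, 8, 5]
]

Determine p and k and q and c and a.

p = 32, k = 22, q = 20, c = 31, a = -14

Rows 1 and 3 both sum to 114, so that's the common total.
The known cells in row 6 total 82, leaving 114 − 82 = 32 for the blank.
The known cells in column 6 total 92, leaving 114 − 92 = 22 for the blank.
The known cells in column 5 total 128, leaving 114 − 128 = -14 for the blank.
The known cells in row 7 total 83, leaving 114 − 83 = 31 for the blank.
The known cells in row 2 total 94, leaving 114 − 94 = 20 for the blank.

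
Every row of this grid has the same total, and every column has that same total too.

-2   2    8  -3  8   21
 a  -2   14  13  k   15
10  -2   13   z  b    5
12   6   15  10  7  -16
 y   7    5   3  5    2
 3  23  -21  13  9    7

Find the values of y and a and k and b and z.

y = 12, a = -1, k = -5, b = 10, z = -2

Rows 1 and 4 both sum to 34, so that's the common total.
Row 5 has 7 + 5 + 3 + 5 + 2 = 22; the blank must be 34 − 22 = 12.
Column 4 has -3 + 13 + 10 + 3 + 13 = 36; the blank must be 34 − 36 = -2.
Row 3 has 10 − 2 + 13 − 2 + 5 = 24; the blank must be 34 − 24 = 10.
Column 5 has 8 + 10 + 7 + 5 + 9 = 39; the blank must be 34 − 39 = -5.
Row 2 has -2 + 14 + 13 − 5 + 15 = 35; the blank must be 34 − 35 = -1.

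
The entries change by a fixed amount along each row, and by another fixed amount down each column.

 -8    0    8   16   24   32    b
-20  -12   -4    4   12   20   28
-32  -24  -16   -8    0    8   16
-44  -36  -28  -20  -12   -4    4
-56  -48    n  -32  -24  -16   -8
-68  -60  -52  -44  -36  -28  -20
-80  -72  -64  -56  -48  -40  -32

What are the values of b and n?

b = 40, n = -40

Along each row the entries change by 8 per step; down each column they change by -12.
Row 1: from -8 at column 1, stepping by 8 to column 7 gives 40.
Row 5: from -56 at column 1, stepping by 8 to column 3 gives -40.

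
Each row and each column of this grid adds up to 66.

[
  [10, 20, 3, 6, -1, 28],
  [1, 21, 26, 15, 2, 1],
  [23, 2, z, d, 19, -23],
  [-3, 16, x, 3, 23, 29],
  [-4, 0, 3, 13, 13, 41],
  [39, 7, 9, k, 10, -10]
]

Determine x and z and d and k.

Row 6: 39 + 7 + 9 + 10 − 10 = 55, so its missing entry is 66 − 55 = 11.
Column 4: 6 + 15 + 3 + 13 + 11 = 48, so its missing entry is 66 − 48 = 18.
Row 4: -3 + 16 + 3 + 23 + 29 = 68, so its missing entry is 66 − 68 = -2.
Row 3: 23 + 2 + 18 + 19 − 23 = 39, so its missing entry is 66 − 39 = 27.

x = -2, z = 27, d = 18, k = 11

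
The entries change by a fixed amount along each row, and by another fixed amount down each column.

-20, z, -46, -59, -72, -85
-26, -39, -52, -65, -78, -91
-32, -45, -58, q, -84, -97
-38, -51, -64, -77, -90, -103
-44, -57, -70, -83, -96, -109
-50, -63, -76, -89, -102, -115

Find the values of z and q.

z = -33, q = -71

Along each row the entries change by -13 per step; down each column they change by -6.
Row 1: from -20 at column 1, stepping by -13 to column 2 gives -33.
Row 3: from -32 at column 1, stepping by -13 to column 4 gives -71.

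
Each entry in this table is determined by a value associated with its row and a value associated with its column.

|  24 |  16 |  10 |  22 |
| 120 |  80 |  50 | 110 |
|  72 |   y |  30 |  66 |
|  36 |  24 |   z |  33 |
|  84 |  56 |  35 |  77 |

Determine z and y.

z = 15, y = 48

Each row is a constant multiple of every other row — this is a multiplication table with the headers hidden.
Row 4 is 33/22 = 3/2 times row 1, so its entry in column 3 is 10 × 3/2 = 15.
Row 3 is 66/22 = 3/1 times row 1, so its entry in column 2 is 16 × 3/1 = 48.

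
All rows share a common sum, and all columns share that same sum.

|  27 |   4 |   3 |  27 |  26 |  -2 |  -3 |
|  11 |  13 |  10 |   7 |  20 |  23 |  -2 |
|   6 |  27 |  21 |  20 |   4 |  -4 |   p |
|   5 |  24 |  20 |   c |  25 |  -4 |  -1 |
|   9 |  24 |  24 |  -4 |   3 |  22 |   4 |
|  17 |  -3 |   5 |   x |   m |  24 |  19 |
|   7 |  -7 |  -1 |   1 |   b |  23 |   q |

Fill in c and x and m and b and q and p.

c = 13, x = 18, m = 2, b = 2, q = 57, p = 8

Rows 1 and 2 both sum to 82, so that's the common total.
The known cells in row 4 total 69, leaving 82 − 69 = 13 for the blank.
The known cells in row 3 total 74, leaving 82 − 74 = 8 for the blank.
The known cells in column 7 total 25, leaving 82 − 25 = 57 for the blank.
The known cells in row 7 total 80, leaving 82 − 80 = 2 for the blank.
The known cells in column 5 total 80, leaving 82 − 80 = 2 for the blank.
The known cells in row 6 total 64, leaving 82 − 64 = 18 for the blank.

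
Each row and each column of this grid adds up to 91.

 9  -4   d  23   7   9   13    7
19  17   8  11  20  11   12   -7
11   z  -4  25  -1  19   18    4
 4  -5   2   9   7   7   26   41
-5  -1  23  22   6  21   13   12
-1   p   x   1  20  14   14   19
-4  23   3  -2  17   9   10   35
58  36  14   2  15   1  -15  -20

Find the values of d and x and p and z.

d = 27, x = 18, p = 6, z = 19

Row 1: 9 − 4 + 23 + 7 + 9 + 13 + 7 = 64, so its missing entry is 91 − 64 = 27.
Row 3: 11 − 4 + 25 − 1 + 19 + 18 + 4 = 72, so its missing entry is 91 − 72 = 19.
Column 2: -4 + 17 + 19 − 5 − 1 + 23 + 36 = 85, so its missing entry is 91 − 85 = 6.
Row 6: -1 + 6 + 1 + 20 + 14 + 14 + 19 = 73, so its missing entry is 91 − 73 = 18.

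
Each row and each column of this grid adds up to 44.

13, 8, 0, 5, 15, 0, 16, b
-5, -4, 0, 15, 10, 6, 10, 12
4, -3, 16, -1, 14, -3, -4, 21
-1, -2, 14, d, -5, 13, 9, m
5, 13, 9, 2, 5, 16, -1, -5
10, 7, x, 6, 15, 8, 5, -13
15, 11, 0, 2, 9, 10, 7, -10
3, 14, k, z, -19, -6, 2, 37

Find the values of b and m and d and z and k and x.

Row 1 has 13 + 8 + 0 + 5 + 15 + 0 + 16 = 57; the blank must be 44 − 57 = -13.
Column 8 has -13 + 12 + 21 − 5 − 13 − 10 + 37 = 29; the blank must be 44 − 29 = 15.
Row 4 has -1 − 2 + 14 − 5 + 13 + 9 + 15 = 43; the blank must be 44 − 43 = 1.
Column 4 has 5 + 15 − 1 + 1 + 2 + 6 + 2 = 30; the blank must be 44 − 30 = 14.
Row 8 has 3 + 14 + 14 − 19 − 6 + 2 + 37 = 45; the blank must be 44 − 45 = -1.
Row 6 has 10 + 7 + 6 + 15 + 8 + 5 − 13 = 38; the blank must be 44 − 38 = 6.

b = -13, m = 15, d = 1, z = 14, k = -1, x = 6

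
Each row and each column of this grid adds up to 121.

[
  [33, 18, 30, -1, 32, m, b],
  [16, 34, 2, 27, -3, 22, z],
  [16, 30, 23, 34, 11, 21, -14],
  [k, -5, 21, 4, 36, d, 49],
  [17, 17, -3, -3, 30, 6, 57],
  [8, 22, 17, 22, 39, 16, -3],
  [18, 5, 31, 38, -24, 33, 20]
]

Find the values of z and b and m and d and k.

The known cells in column 1 total 108, leaving 121 − 108 = 13 for the blank.
The known cells in row 2 total 98, leaving 121 − 98 = 23 for the blank.
The known cells in column 7 total 132, leaving 121 − 132 = -11 for the blank.
The known cells in row 1 total 101, leaving 121 − 101 = 20 for the blank.
The known cells in row 4 total 118, leaving 121 − 118 = 3 for the blank.

z = 23, b = -11, m = 20, d = 3, k = 13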